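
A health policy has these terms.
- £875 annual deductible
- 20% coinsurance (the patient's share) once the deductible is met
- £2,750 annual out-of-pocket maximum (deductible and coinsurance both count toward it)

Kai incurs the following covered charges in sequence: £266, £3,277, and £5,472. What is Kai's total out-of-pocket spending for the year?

Claim 1 — £266: fully absorbed by the deductible. Patient pays £266; OOP now £266.
Claim 2 — £3,277: £609 to deductible, leaving £2,668; coinsurance £2,668 × 20% = £533.60. Cost to patient: £1,142.60. OOP to date £1,408.60.
Claim 3 — £5,472: deductible already satisfied, so patient's share is 20% × £5,472 = £1,094.40. Patient pays £1,094.40; OOP now £2,503.
Total paid by the patient: £266 + £1,142.60 + £1,094.40 = £2,503.

£2,503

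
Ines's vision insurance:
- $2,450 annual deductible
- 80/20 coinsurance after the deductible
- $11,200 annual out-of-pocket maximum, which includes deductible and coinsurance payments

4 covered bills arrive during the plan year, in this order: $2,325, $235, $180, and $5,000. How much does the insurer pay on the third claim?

Claim 1 — $2,325: entire amount goes to the deductible. Cost to member: $2,325. OOP to date $2,325. Insurer: $2,325 − $2,325 = $0.
Claim 2 — $235: $125 to deductible, leaving $110; coinsurance $110 × 20% = $22. Member pays $147; OOP now $2,472. Plan pays $235 − $147 = $88.
Claim 3 — $180: deductible met; 20% of $180 = $36. Member owes $36 (running OOP $2,508). Insurer: $180 − $36 = $144.

$144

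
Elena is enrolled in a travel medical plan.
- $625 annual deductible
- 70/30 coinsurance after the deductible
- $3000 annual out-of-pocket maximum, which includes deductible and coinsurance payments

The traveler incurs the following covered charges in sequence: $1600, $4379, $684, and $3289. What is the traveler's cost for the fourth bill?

Bill 1, $1600: $625 to deductible, leaving $975; traveler's 30% is $292.50. Cost to traveler: $917.50. OOP to date $917.50.
Bill 2, $4379: 30% coinsurance on $4379 = $1313.70. Cost to traveler: $1313.70. OOP to date $2231.20.
Bill 3, $684: 30% coinsurance on $684 = $205.20. Traveler owes $205.20 (running OOP $2436.40).
Bill 4, $3289: deductible already satisfied, so traveler's share is 30% × $3289 = $986.70. Adding that to $2436.40 gives $3423.10, past the $3000 cap; traveler pays only $3000 − $2436.40 = $563.60.

$563.60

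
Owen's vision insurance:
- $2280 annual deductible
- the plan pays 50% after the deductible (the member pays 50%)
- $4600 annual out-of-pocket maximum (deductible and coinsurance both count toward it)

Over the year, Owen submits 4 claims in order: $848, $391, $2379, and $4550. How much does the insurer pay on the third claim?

#1 ($848): entire amount goes to the deductible. Member owes $848 (running OOP $848). Plan pays $848 − $848 = $0.
#2 ($391): fully absorbed by the deductible. Member owes $391 (running OOP $1239). Plan pays $391 − $391 = $0.
#3 ($2379): $1041 finishes the deductible; $1338 goes to coinsurance; coinsurance $1338 × 50% = $669. Member owes $1710 (running OOP $2949). Insurer: $2379 − $1710 = $669.

$669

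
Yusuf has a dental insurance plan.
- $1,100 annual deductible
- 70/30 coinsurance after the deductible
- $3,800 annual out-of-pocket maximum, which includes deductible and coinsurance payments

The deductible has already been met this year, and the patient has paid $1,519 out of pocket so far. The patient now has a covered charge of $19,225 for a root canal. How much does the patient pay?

$2,281

The deductible is already satisfied, so the full bill goes to coinsurance.
30% of $19,225 = $5,767.50 falls to the patient.
Year-to-date out-of-pocket would reach $1,519 + $5,767.50 = $7,286.50, above the $3,800 maximum, so the patient pays only $3,800 − $1,519 = $2,281.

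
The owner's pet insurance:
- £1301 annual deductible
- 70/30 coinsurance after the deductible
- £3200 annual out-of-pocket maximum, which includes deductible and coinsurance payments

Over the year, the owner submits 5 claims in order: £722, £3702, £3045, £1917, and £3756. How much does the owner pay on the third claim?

£913.50

Bill 1, £722: entire amount goes to the deductible. Cost to owner: £722. OOP to date £722.
Bill 2, £3702: £579 to deductible, leaving £3123; coinsurance £3123 × 30% = £936.90. Owner pays £1515.90; OOP now £2237.90.
Bill 3, £3045: deductible already satisfied, so owner's share is 30% × £3045 = £913.50. Owner pays £913.50; OOP now £3151.40.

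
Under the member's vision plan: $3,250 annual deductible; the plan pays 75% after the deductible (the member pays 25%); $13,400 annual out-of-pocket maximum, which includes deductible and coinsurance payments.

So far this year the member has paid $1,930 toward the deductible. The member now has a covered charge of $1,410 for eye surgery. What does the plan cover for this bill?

$67.50

Deductible still to meet: $3,250 − $1,930 = $1,320.
The remaining $90 (= $1,410 − $1,320) moves to coinsurance.
Coinsurance: $90 × 25% = $22.50.
That puts the member's cost at $1,320 + $22.50 = $1,342.50 before any cap.
Cumulative spending $1,930 + $1,342.50 = $3,272.50 stays under the $13,400 maximum.
The insurer covers the remainder: $1,410 − $1,342.50 = $67.50.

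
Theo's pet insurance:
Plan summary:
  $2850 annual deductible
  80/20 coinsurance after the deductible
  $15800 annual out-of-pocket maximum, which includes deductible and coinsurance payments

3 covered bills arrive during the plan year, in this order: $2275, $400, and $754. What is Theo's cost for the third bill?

Bill 1, $2275: fully absorbed by the deductible. Cost to owner: $2275. OOP to date $2275.
Bill 2, $400: all of it applies to the deductible. Owner owes $400 (running OOP $2675).
Bill 3, $754: $175 to deductible, leaving $579; coinsurance $579 × 20% = $115.80. Cost to owner: $290.80. OOP to date $2965.80.

$290.80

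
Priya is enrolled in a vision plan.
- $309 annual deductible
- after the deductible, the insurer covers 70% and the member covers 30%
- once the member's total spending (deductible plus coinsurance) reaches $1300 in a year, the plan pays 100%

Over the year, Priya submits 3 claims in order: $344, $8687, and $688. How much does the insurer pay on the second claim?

$7706.50

#1 ($344): $309 finishes the deductible; $35 goes to coinsurance; 30% of $35 = $10.50. Cost to member: $319.50. OOP to date $319.50. Plan pays $344 − $319.50 = $24.50.
#2 ($8687): deductible met; 30% of $8687 = $2606.10. That would push OOP to $2925.60, over the $1300 cap, so member pays $1300 − $319.50 = $980.50. Insurer: $8687 − $980.50 = $7706.50.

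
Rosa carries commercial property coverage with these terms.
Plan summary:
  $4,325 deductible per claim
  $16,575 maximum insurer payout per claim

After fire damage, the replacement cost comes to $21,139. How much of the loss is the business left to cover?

$4,564

After the deductible, $21,139 − $4,325 = $16,814 remains.
The $16,575 per-incident cap binds; insurer pays $16,575.
The business bears the rest of the original loss: $21,139 − $16,575 = $4,564.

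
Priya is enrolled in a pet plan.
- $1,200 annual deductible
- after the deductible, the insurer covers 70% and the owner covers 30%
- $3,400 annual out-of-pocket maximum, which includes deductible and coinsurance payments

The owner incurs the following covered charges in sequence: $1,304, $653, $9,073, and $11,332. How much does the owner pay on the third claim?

Claim 1 ($1,304): deductible takes $1,200, $104 remains; coinsurance $104 × 30% = $31.20. Owner pays $1,231.20; OOP now $1,231.20.
Claim 2 ($653): deductible already satisfied, so owner's share is 30% × $653 = $195.90. Owner owes $195.90 (running OOP $1,427.10).
Claim 3 ($9,073): 30% coinsurance on $9,073 = $2,721.90. Adding that to $1,427.10 gives $4,149, past the $3,400 cap; owner pays only $3,400 − $1,427.10 = $1,972.90.

$1,972.90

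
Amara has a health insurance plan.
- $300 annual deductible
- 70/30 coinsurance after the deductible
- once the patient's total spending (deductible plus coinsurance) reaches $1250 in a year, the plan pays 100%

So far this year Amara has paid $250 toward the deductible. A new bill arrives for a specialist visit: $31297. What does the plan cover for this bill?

$250 of the $300 deductible is already met, leaving $50.
That leaves $31297 − $50 = $31247 for coinsurance.
30% of $31247 = $9374.10 falls to the patient.
That puts the patient's cost at $50 + $9374.10 = $9424.10 before any cap.
That would bring total out-of-pocket to $9674.10, past the $1250 cap. The patient is capped at $1250 − $250 = $1000 on this claim.
The insurer covers the remainder: $31297 − $1000 = $30297.

$30297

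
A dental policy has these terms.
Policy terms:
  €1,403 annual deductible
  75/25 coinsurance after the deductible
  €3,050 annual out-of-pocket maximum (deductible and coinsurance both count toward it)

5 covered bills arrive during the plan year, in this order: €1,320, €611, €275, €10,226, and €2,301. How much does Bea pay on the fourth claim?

€1,446.25

Claim 1 — €1,320: fully absorbed by the deductible. Patient pays €1,320; OOP now €1,320.
Claim 2 — €611: deductible takes €83, €528 remains; coinsurance €528 × 25% = €132. Patient owes €215 (running OOP €1,535).
Claim 3 — €275: deductible met; 25% of €275 = €68.75. Patient pays €68.75; OOP now €1,603.75.
Claim 4 — €10,226: deductible already satisfied, so patient's share is 25% × €10,226 = €2,556.50. OOP would hit €4,160.25 > €3,050, so the cap limits the patient to €3,050 − €1,603.75 = €1,446.25.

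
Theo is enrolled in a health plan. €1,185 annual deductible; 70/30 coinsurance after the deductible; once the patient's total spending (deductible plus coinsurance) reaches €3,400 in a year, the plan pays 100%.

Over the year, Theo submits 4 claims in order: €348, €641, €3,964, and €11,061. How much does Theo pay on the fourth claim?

€1,084.60

Bill 1, €348: fully absorbed by the deductible. Patient pays €348; OOP now €348.
Bill 2, €641: all of it applies to the deductible. Cost to patient: €641. OOP to date €989.
Bill 3, €3,964: €196 finishes the deductible; €3,768 goes to coinsurance; coinsurance €3,768 × 30% = €1,130.40. Patient pays €1,326.40; OOP now €2,315.40.
Bill 4, €11,061: deductible met; 30% of €11,061 = €3,318.30. That would push OOP to €5,633.70, over the €3,400 cap, so patient pays €3,400 − €2,315.40 = €1,084.60.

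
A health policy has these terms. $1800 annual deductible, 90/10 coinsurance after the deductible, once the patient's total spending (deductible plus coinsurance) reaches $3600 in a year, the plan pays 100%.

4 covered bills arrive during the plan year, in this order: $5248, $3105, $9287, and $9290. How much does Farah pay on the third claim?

$928.70

Bill 1, $5248: deductible takes $1800, $3448 remains; 10% of $3448 = $344.80. Patient owes $2144.80 (running OOP $2144.80).
Bill 2, $3105: 10% coinsurance on $3105 = $310.50. Patient owes $310.50 (running OOP $2455.30).
Bill 3, $9287: 10% coinsurance on $9287 = $928.70. Patient pays $928.70; OOP now $3384.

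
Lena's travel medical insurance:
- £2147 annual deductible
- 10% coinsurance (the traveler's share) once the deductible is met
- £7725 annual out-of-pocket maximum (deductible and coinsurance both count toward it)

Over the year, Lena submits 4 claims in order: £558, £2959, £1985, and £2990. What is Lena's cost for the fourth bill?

£299

Claim 1 — £558: all of it applies to the deductible. Traveler owes £558 (running OOP £558).
Claim 2 — £2959: £1589 to deductible, leaving £1370; traveler's 10% is £137. Traveler pays £1726; OOP now £2284.
Claim 3 — £1985: deductible already satisfied, so traveler's share is 10% × £1985 = £198.50. Cost to traveler: £198.50. OOP to date £2482.50.
Claim 4 — £2990: 10% coinsurance on £2990 = £299. Cost to traveler: £299. OOP to date £2781.50.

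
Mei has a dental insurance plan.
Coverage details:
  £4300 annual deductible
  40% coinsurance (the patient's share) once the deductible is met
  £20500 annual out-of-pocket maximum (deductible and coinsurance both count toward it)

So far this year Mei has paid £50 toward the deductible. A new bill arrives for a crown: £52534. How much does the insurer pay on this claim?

£32084

£50 of the £4300 deductible is already met, leaving £4250.
After the £4250 deductible portion, £52534 − £4250 = £48284 is subject to coinsurance.
Coinsurance: £48284 × 40% = £19313.60.
Patient responsibility before any cap: £4250 + £19313.60 = £23563.60.
Year-to-date out-of-pocket would reach £50 + £23563.60 = £23613.60, above the £20500 maximum, so the patient pays only £20500 − £50 = £20450.
The insurer covers the remainder: £52534 − £20450 = £32084.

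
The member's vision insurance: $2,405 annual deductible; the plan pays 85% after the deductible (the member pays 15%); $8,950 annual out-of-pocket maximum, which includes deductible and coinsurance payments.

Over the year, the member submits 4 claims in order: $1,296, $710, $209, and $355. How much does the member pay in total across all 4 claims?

$2,429.75

Claim 1 — $1,296: fully absorbed by the deductible. Member owes $1,296 (running OOP $1,296).
Claim 2 — $710: entire amount goes to the deductible. Member pays $710; OOP now $2,006.
Claim 3 — $209: entire amount goes to the deductible. Cost to member: $209. OOP to date $2,215.
Claim 4 — $355: deductible takes $190, $165 remains; coinsurance $165 × 15% = $24.75. Cost to member: $214.75. OOP to date $2,429.75.
Total paid by the member: $1,296 + $710 + $209 + $214.75 = $2,429.75.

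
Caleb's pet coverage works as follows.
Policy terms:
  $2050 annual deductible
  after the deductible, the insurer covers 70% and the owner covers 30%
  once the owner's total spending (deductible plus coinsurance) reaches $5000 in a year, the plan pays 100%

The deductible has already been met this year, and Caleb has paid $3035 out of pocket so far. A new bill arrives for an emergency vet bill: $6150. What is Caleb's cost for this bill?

With the deductible met, the entire $6150 is subject to coinsurance.
Coinsurance: $6150 × 30% = $1845.
Year-to-date out-of-pocket becomes $3035 + $1845 = $4880, still under the $5000 maximum, so no cap applies.

$1845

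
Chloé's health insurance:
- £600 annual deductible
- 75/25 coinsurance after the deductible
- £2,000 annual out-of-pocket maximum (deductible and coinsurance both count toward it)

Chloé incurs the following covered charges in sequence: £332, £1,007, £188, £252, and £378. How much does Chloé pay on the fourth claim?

#1 (£332): entire amount goes to the deductible. Patient owes £332 (running OOP £332).
#2 (£1,007): deductible takes £268, £739 remains; coinsurance £739 × 25% = £184.75. Patient pays £452.75; OOP now £784.75.
#3 (£188): 25% coinsurance on £188 = £47. Patient owes £47 (running OOP £831.75).
#4 (£252): 25% coinsurance on £252 = £63. Patient pays £63; OOP now £894.75.

£63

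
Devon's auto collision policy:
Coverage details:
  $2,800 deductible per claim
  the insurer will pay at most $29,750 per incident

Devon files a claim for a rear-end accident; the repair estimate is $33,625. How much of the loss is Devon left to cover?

Subtract the deductible: $33,625 − $2,800 = $30,825.
The $29,750 per-incident cap binds; insurer pays $29,750.
Driver's share is the uncovered remainder: $33,625 − $29,750 = $3,875.

$3,875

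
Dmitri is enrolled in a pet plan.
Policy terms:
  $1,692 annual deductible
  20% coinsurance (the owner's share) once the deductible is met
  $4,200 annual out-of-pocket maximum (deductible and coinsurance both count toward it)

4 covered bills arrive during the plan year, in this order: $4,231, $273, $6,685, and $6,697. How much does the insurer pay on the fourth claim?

$6,088.40

Claim 1 — $4,231: deductible takes $1,692, $2,539 remains; 20% of $2,539 = $507.80. Owner pays $2,199.80; OOP now $2,199.80. Insurer: $4,231 − $2,199.80 = $2,031.20.
Claim 2 — $273: deductible met; 20% of $273 = $54.60. Owner pays $54.60; OOP now $2,254.40. Plan pays $273 − $54.60 = $218.40.
Claim 3 — $6,685: deductible met; 20% of $6,685 = $1,337. Owner owes $1,337 (running OOP $3,591.40). Plan pays $6,685 − $1,337 = $5,348.
Claim 4 — $6,697: 20% coinsurance on $6,697 = $1,339.40. OOP would hit $4,930.80 > $4,200, so the cap limits the owner to $4,200 − $3,591.40 = $608.60. Plan pays $6,697 − $608.60 = $6,088.40.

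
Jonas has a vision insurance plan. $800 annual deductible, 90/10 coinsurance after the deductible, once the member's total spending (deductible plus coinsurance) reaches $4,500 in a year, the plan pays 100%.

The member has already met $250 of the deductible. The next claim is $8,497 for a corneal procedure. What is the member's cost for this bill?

Deductible still to meet: $800 − $250 = $550.
The remaining $7,947 (= $8,497 − $550) moves to coinsurance.
Coinsurance: $7,947 × 10% = $794.70.
Member responsibility before any cap: $550 + $794.70 = $1,344.70.
Year-to-date out-of-pocket becomes $250 + $1,344.70 = $1,594.70, still under the $4,500 maximum, so no cap applies.

$1,344.70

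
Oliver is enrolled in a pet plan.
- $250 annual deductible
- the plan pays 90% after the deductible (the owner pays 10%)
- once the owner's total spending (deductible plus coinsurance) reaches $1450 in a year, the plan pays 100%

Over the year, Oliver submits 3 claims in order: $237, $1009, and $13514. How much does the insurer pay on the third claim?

#1 ($237): entire amount goes to the deductible. Cost to owner: $237. OOP to date $237. Plan pays $237 − $237 = $0.
#2 ($1009): $13 to deductible, leaving $996; coinsurance $996 × 10% = $99.60. Cost to owner: $112.60. OOP to date $349.60. Insurer: $1009 − $112.60 = $896.40.
#3 ($13514): deductible already satisfied, so owner's share is 10% × $13514 = $1351.40. OOP would hit $1701 > $1450, so the cap limits the owner to $1450 − $349.60 = $1100.40. Plan pays $13514 − $1100.40 = $12413.60.

$12413.60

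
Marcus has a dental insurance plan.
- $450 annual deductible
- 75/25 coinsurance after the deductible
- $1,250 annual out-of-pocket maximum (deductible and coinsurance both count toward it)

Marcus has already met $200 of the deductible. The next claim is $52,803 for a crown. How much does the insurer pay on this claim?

$51,753

Remaining deductible: $450 − $200 = $250.
After the $250 deductible portion, $52,803 − $250 = $52,553 is subject to coinsurance.
Patient's 25% share of $52,553 is $13,138.25.
So the patient owes $250 + $13,138.25 = $13,388.25 before any cap.
That would bring total out-of-pocket to $13,588.25, past the $1,250 cap. The patient is capped at $1,250 − $200 = $1,050 on this claim.
The insurer covers the remainder: $52,803 − $1,050 = $51,753.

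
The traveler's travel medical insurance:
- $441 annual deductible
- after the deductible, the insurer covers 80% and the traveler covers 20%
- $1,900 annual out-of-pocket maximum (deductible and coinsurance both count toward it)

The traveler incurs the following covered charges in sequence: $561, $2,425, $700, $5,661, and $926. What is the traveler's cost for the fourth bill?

#1 ($561): deductible takes $441, $120 remains; traveler's 20% is $24. Traveler owes $465 (running OOP $465).
#2 ($2,425): deductible met; 20% of $2,425 = $485. Traveler pays $485; OOP now $950.
#3 ($700): deductible already satisfied, so traveler's share is 20% × $700 = $140. Traveler pays $140; OOP now $1,090.
#4 ($5,661): deductible already satisfied, so traveler's share is 20% × $5,661 = $1,132.20. Adding that to $1,090 gives $2,222.20, past the $1,900 cap; traveler pays only $1,900 − $1,090 = $810.

$810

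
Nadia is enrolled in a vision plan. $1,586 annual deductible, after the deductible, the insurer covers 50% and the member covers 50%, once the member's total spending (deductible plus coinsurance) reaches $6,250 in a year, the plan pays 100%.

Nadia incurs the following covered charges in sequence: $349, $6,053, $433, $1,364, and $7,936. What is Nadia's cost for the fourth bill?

Claim 1 ($349): all of it applies to the deductible. Member pays $349; OOP now $349.
Claim 2 ($6,053): $1,237 finishes the deductible; $4,816 goes to coinsurance; 50% of $4,816 = $2,408. Member owes $3,645 (running OOP $3,994).
Claim 3 ($433): 50% coinsurance on $433 = $216.50. Member pays $216.50; OOP now $4,210.50.
Claim 4 ($1,364): 50% coinsurance on $1,364 = $682. Member owes $682 (running OOP $4,892.50).

$682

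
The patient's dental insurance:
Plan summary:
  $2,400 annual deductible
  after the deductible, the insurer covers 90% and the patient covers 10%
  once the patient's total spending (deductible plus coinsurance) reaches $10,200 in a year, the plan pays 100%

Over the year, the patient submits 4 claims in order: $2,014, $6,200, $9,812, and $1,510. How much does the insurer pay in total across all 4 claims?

Bill 1, $2,014: entire amount goes to the deductible. Patient owes $2,014 (running OOP $2,014). Plan pays $2,014 − $2,014 = $0.
Bill 2, $6,200: $386 to deductible, leaving $5,814; patient's 10% is $581.40. Patient owes $967.40 (running OOP $2,981.40). Insurer: $6,200 − $967.40 = $5,232.60.
Bill 3, $9,812: deductible met; 10% of $9,812 = $981.20. Cost to patient: $981.20. OOP to date $3,962.60. Insurer: $9,812 − $981.20 = $8,830.80.
Bill 4, $1,510: deductible met; 10% of $1,510 = $151. Cost to patient: $151. OOP to date $4,113.60. Insurer: $1,510 − $151 = $1,359.
Insurer total = bills − patient's total = $19,536 − $4,113.60 = $15,422.40.

$15,422.40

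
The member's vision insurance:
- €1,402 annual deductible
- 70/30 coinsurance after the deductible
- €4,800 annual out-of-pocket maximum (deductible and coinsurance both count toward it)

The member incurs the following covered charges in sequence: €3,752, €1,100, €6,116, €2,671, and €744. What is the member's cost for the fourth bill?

€528.20

Claim 1 (€3,752): €1,402 finishes the deductible; €2,350 goes to coinsurance; coinsurance €2,350 × 30% = €705. Member owes €2,107 (running OOP €2,107).
Claim 2 (€1,100): deductible met; 30% of €1,100 = €330. Member pays €330; OOP now €2,437.
Claim 3 (€6,116): deductible already satisfied, so member's share is 30% × €6,116 = €1,834.80. Member pays €1,834.80; OOP now €4,271.80.
Claim 4 (€2,671): 30% coinsurance on €2,671 = €801.30. Adding that to €4,271.80 gives €5,073.10, past the €4,800 cap; member pays only €4,800 − €4,271.80 = €528.20.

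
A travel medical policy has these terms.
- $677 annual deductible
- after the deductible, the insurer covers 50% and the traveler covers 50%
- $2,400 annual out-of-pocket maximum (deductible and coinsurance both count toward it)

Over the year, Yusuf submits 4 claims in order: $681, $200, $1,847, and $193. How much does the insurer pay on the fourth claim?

$96.50

Bill 1, $681: $677 to deductible, leaving $4; 50% of $4 = $2. Traveler pays $679; OOP now $679. Plan pays $681 − $679 = $2.
Bill 2, $200: deductible already satisfied, so traveler's share is 50% × $200 = $100. Traveler pays $100; OOP now $779. Insurer: $200 − $100 = $100.
Bill 3, $1,847: deductible met; 50% of $1,847 = $923.50. Cost to traveler: $923.50. OOP to date $1,702.50. Insurer: $1,847 − $923.50 = $923.50.
Bill 4, $193: 50% coinsurance on $193 = $96.50. Cost to traveler: $96.50. OOP to date $1,799. Insurer: $193 − $96.50 = $96.50.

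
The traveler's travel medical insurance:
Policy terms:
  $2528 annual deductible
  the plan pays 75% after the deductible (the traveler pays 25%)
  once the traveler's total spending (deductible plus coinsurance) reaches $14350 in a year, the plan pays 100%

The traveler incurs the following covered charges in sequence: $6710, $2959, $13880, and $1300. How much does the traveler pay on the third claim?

$3470

Claim 1 ($6710): $2528 finishes the deductible; $4182 goes to coinsurance; 25% of $4182 = $1045.50. Cost to traveler: $3573.50. OOP to date $3573.50.
Claim 2 ($2959): deductible already satisfied, so traveler's share is 25% × $2959 = $739.75. Cost to traveler: $739.75. OOP to date $4313.25.
Claim 3 ($13880): deductible already satisfied, so traveler's share is 25% × $13880 = $3470. Traveler pays $3470; OOP now $7783.25.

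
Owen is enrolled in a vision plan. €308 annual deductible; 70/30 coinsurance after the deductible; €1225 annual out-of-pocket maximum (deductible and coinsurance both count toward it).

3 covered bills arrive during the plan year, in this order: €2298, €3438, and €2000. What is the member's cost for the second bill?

€320

Bill 1, €2298: €308 to deductible, leaving €1990; 30% of €1990 = €597. Cost to member: €905. OOP to date €905.
Bill 2, €3438: deductible already satisfied, so member's share is 30% × €3438 = €1031.40. Adding that to €905 gives €1936.40, past the €1225 cap; member pays only €1225 − €905 = €320.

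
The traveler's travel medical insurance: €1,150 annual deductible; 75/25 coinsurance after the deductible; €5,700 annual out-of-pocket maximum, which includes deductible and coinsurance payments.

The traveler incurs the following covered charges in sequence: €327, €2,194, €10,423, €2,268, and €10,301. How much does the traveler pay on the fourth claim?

Claim 1 — €327: all of it applies to the deductible. Cost to traveler: €327. OOP to date €327.
Claim 2 — €2,194: deductible takes €823, €1,371 remains; 25% of €1,371 = €342.75. Cost to traveler: €1,165.75. OOP to date €1,492.75.
Claim 3 — €10,423: deductible already satisfied, so traveler's share is 25% × €10,423 = €2,605.75. Traveler owes €2,605.75 (running OOP €4,098.50).
Claim 4 — €2,268: 25% coinsurance on €2,268 = €567. Traveler owes €567 (running OOP €4,665.50).

€567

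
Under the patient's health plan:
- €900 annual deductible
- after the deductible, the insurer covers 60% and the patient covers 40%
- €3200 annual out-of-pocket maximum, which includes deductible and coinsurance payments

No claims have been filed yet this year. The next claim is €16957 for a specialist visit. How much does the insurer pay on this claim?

€13757

Nothing has been paid toward the €900 deductible, so the first €900 of this charge is applied there.
That leaves €16957 − €900 = €16057 for coinsurance.
Patient's 40% share of €16057 is €6422.80.
That puts the patient's cost at €900 + €6422.80 = €7322.80 before any cap.
That would bring total out-of-pocket to €7322.80, past the €3200 cap. The patient is capped at €3200 − €0 = €3200 on this claim.
The plan picks up €16957 − €3200 = €13757.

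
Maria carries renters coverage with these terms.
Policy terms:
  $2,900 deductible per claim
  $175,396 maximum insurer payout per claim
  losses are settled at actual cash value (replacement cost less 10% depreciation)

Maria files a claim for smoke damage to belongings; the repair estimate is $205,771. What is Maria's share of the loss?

At 10% depreciation, ACV = $205,771 − $20,577.10 = $185,193.90.
Less the $2,900 deductible: $185,193.90 − $2,900 = $182,293.90.
Since $182,293.90 > $175,396, the payout is capped at $175,396.
The tenant bears the rest of the original loss: $205,771 − $175,396 = $30,375.

$30,375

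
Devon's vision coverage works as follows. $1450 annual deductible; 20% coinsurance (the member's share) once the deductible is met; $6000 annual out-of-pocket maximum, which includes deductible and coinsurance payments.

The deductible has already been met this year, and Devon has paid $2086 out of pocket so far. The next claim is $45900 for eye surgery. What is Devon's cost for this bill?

With the deductible met, the entire $45900 is subject to coinsurance.
Member's 20% share of $45900 is $9180.
Adding $9180 to the $2086 already spent would give $11266, which exceeds the $6000 cap; the member pays just $6000 − $2086 = $3914.

$3914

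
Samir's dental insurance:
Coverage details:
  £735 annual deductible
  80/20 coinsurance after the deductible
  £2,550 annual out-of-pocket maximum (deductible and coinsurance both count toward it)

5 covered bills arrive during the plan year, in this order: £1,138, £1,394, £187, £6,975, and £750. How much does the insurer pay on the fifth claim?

£726.80

Claim 1 — £1,138: £735 finishes the deductible; £403 goes to coinsurance; patient's 20% is £80.60. Patient pays £815.60; OOP now £815.60. Insurer: £1,138 − £815.60 = £322.40.
Claim 2 — £1,394: 20% coinsurance on £1,394 = £278.80. Patient owes £278.80 (running OOP £1,094.40). Plan pays £1,394 − £278.80 = £1,115.20.
Claim 3 — £187: deductible met; 20% of £187 = £37.40. Cost to patient: £37.40. OOP to date £1,131.80. Plan pays £187 − £37.40 = £149.60.
Claim 4 — £6,975: deductible already satisfied, so patient's share is 20% × £6,975 = £1,395. Patient pays £1,395; OOP now £2,526.80. Plan pays £6,975 − £1,395 = £5,580.
Claim 5 — £750: deductible met; 20% of £750 = £150. Adding that to £2,526.80 gives £2,676.80, past the £2,550 cap; patient pays only £2,550 − £2,526.80 = £23.20. Plan pays £750 − £23.20 = £726.80.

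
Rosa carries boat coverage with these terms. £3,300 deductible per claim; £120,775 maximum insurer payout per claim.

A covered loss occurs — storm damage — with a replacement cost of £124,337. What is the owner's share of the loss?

£3,562

Less the £3,300 deductible: £124,337 − £3,300 = £121,037.
Since £121,037 > £120,775, the payout is capped at £120,775.
Owner's share is the uncovered remainder: £124,337 − £120,775 = £3,562.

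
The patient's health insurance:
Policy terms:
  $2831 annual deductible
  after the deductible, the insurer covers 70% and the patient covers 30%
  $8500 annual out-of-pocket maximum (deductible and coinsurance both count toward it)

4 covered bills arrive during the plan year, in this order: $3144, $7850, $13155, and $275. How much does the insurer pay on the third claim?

$9934.90

#1 ($3144): $2831 finishes the deductible; $313 goes to coinsurance; 30% of $313 = $93.90. Patient pays $2924.90; OOP now $2924.90. Plan pays $3144 − $2924.90 = $219.10.
#2 ($7850): deductible already satisfied, so patient's share is 30% × $7850 = $2355. Patient owes $2355 (running OOP $5279.90). Plan pays $7850 − $2355 = $5495.
#3 ($13155): deductible met; 30% of $13155 = $3946.50. That would push OOP to $9226.40, over the $8500 cap, so patient pays $8500 − $5279.90 = $3220.10. Plan pays $13155 − $3220.10 = $9934.90.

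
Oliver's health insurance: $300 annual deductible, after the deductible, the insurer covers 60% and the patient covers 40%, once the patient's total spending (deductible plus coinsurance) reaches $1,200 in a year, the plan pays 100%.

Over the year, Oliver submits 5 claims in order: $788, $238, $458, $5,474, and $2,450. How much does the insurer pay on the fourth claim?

Bill 1, $788: $300 finishes the deductible; $488 goes to coinsurance; coinsurance $488 × 40% = $195.20. Patient pays $495.20; OOP now $495.20. Plan pays $788 − $495.20 = $292.80.
Bill 2, $238: 40% coinsurance on $238 = $95.20. Patient pays $95.20; OOP now $590.40. Insurer: $238 − $95.20 = $142.80.
Bill 3, $458: deductible already satisfied, so patient's share is 40% × $458 = $183.20. Cost to patient: $183.20. OOP to date $773.60. Insurer: $458 − $183.20 = $274.80.
Bill 4, $5,474: deductible already satisfied, so patient's share is 40% × $5,474 = $2,189.60. Adding that to $773.60 gives $2,963.20, past the $1,200 cap; patient pays only $1,200 − $773.60 = $426.40. Plan pays $5,474 − $426.40 = $5,047.60.

$5,047.60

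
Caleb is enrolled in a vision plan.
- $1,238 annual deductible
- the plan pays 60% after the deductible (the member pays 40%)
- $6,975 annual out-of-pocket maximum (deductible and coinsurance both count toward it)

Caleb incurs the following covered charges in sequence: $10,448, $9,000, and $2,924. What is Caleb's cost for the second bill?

$2,053

Claim 1 — $10,448: $1,238 to deductible, leaving $9,210; coinsurance $9,210 × 40% = $3,684. Cost to member: $4,922. OOP to date $4,922.
Claim 2 — $9,000: deductible met; 40% of $9,000 = $3,600. That would push OOP to $8,522, over the $6,975 cap, so member pays $6,975 − $4,922 = $2,053.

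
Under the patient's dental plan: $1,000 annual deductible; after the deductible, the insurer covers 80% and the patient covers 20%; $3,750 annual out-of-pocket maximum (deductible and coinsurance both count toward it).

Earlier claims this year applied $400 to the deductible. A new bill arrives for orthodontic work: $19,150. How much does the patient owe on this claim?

Deductible still to meet: $1,000 − $400 = $600.
That leaves $19,150 − $600 = $18,550 for coinsurance.
20% of $18,550 = $3,710 falls to the patient.
That puts the patient's cost at $600 + $3,710 = $4,310 before any cap.
Year-to-date out-of-pocket would reach $400 + $4,310 = $4,710, above the $3,750 maximum, so the patient pays only $3,750 − $400 = $3,350.

$3,350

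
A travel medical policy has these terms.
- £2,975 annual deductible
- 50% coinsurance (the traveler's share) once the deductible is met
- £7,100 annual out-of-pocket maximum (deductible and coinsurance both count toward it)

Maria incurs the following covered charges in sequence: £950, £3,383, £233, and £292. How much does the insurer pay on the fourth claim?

Bill 1, £950: entire amount goes to the deductible. Traveler owes £950 (running OOP £950). Plan pays £950 − £950 = £0.
Bill 2, £3,383: £2,025 to deductible, leaving £1,358; traveler's 50% is £679. Traveler owes £2,704 (running OOP £3,654). Insurer: £3,383 − £2,704 = £679.
Bill 3, £233: deductible met; 50% of £233 = £116.50. Cost to traveler: £116.50. OOP to date £3,770.50. Insurer: £233 − £116.50 = £116.50.
Bill 4, £292: deductible already satisfied, so traveler's share is 50% × £292 = £146. Traveler pays £146; OOP now £3,916.50. Plan pays £292 − £146 = £146.

£146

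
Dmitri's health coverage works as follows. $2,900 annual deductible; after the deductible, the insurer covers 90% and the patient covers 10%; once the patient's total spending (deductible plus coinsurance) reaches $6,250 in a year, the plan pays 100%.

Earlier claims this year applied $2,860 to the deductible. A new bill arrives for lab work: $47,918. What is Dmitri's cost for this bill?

$2,860 of the $2,900 deductible is already met, leaving $40.
The remaining $47,878 (= $47,918 − $40) moves to coinsurance.
10% of $47,878 = $4,787.80 falls to the patient.
So the patient owes $40 + $4,787.80 = $4,827.80 before any cap.
Year-to-date out-of-pocket would reach $2,860 + $4,827.80 = $7,687.80, above the $6,250 maximum, so the patient pays only $6,250 − $2,860 = $3,390.

$3,390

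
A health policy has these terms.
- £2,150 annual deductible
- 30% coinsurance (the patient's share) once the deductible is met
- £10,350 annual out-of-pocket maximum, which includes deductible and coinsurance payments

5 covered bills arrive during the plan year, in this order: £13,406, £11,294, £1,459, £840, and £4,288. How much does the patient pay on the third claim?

Claim 1 (£13,406): deductible takes £2,150, £11,256 remains; patient's 30% is £3,376.80. Patient owes £5,526.80 (running OOP £5,526.80).
Claim 2 (£11,294): 30% coinsurance on £11,294 = £3,388.20. Patient owes £3,388.20 (running OOP £8,915).
Claim 3 (£1,459): 30% coinsurance on £1,459 = £437.70. Patient pays £437.70; OOP now £9,352.70.

£437.70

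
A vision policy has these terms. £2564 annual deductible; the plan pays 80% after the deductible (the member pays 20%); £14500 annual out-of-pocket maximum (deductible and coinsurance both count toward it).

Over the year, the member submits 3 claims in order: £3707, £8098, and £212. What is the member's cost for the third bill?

Claim 1 (£3707): £2564 finishes the deductible; £1143 goes to coinsurance; 20% of £1143 = £228.60. Member owes £2792.60 (running OOP £2792.60).
Claim 2 (£8098): deductible already satisfied, so member's share is 20% × £8098 = £1619.60. Cost to member: £1619.60. OOP to date £4412.20.
Claim 3 (£212): 20% coinsurance on £212 = £42.40. Cost to member: £42.40. OOP to date £4454.60.

£42.40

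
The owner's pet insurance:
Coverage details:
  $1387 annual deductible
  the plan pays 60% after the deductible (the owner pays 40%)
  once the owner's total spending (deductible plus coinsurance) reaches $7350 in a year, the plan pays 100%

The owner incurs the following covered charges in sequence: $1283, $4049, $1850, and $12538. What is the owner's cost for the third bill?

$740

#1 ($1283): all of it applies to the deductible. Owner owes $1283 (running OOP $1283).
#2 ($4049): $104 to deductible, leaving $3945; 40% of $3945 = $1578. Owner pays $1682; OOP now $2965.
#3 ($1850): 40% coinsurance on $1850 = $740. Cost to owner: $740. OOP to date $3705.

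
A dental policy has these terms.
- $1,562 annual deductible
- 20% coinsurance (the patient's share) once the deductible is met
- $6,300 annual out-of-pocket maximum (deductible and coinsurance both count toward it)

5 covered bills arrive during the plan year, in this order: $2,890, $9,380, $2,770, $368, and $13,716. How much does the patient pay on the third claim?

Claim 1 ($2,890): $1,562 to deductible, leaving $1,328; coinsurance $1,328 × 20% = $265.60. Patient owes $1,827.60 (running OOP $1,827.60).
Claim 2 ($9,380): deductible met; 20% of $9,380 = $1,876. Patient owes $1,876 (running OOP $3,703.60).
Claim 3 ($2,770): deductible met; 20% of $2,770 = $554. Patient pays $554; OOP now $4,257.60.

$554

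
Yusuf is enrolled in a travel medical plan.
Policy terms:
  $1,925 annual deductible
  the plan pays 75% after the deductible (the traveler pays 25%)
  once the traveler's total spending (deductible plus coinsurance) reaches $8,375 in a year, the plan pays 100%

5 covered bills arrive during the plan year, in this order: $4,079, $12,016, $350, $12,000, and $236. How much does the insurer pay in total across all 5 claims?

Bill 1, $4,079: $1,925 finishes the deductible; $2,154 goes to coinsurance; coinsurance $2,154 × 25% = $538.50. Traveler pays $2,463.50; OOP now $2,463.50. Insurer: $4,079 − $2,463.50 = $1,615.50.
Bill 2, $12,016: deductible already satisfied, so traveler's share is 25% × $12,016 = $3,004. Cost to traveler: $3,004. OOP to date $5,467.50. Plan pays $12,016 − $3,004 = $9,012.
Bill 3, $350: deductible already satisfied, so traveler's share is 25% × $350 = $87.50. Cost to traveler: $87.50. OOP to date $5,555. Insurer: $350 − $87.50 = $262.50.
Bill 4, $12,000: 25% coinsurance on $12,000 = $3,000. That would push OOP to $8,555, over the $8,375 cap, so traveler pays $8,375 − $5,555 = $2,820. Insurer: $12,000 − $2,820 = $9,180.
Bill 5, $236: deductible already satisfied, so traveler's share is 25% × $236 = $59. That would push OOP to $8,434, over the $8,375 cap, so traveler pays $8,375 − $8,375 = $0. Insurer: $236 − $0 = $236.
Insurer total: $1,615.50 + $9,012 + $262.50 + $9,180 + $236 = $20,306.

$20,306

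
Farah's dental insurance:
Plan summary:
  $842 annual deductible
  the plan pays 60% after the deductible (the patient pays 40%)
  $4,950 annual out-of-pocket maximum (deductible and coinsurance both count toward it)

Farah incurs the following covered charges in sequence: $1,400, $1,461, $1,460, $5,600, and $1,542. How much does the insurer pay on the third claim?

Claim 1 ($1,400): deductible takes $842, $558 remains; coinsurance $558 × 40% = $223.20. Patient pays $1,065.20; OOP now $1,065.20. Plan pays $1,400 − $1,065.20 = $334.80.
Claim 2 ($1,461): deductible already satisfied, so patient's share is 40% × $1,461 = $584.40. Patient pays $584.40; OOP now $1,649.60. Plan pays $1,461 − $584.40 = $876.60.
Claim 3 ($1,460): 40% coinsurance on $1,460 = $584. Patient pays $584; OOP now $2,233.60. Plan pays $1,460 − $584 = $876.

$876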